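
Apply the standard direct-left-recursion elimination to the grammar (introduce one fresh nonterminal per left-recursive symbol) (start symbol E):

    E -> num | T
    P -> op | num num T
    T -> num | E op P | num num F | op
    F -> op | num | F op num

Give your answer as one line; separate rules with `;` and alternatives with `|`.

E -> num | T; P -> op | num num T; T -> num | E op P | num num F | op; F -> op F' | num F'; F' -> op num F' | ε

F is directly left-recursive.
For F: α = {op num}, β = {op, num}. Rewrite as F → β F' and F' → α F' | ε.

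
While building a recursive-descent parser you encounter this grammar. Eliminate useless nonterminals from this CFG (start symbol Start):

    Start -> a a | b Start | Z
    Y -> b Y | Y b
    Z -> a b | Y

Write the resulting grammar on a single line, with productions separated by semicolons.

Start -> a a | b Start | Z; Z -> a b

Generating nonterminals: {Start, Z}.
Reachable from Start after that: {Start, Z}.
Removed useless symbols: {Y} and every production mentioning them.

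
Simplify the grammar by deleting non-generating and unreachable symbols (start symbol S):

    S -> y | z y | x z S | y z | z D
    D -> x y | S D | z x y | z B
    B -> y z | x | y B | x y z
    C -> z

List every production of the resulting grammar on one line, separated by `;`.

S -> y | z y | x z S | y z | z D; D -> x y | S D | z x y | z B; B -> y z | x | y B | x y z

Generating nonterminals: {B, C, D, S}.
Reachable from S after that: {B, D, S}.
Removed useless symbols: {C} and every production mentioning them.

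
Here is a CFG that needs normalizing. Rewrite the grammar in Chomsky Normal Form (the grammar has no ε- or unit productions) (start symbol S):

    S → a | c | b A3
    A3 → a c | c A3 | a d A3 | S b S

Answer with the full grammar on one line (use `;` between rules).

Introduce a nonterminal for each terminal appearing in a rule of length ≥ 2: X1 → b, X2 → a, X3 → c, X4 → d.
Binarize each right-hand side of length ≥ 3 by chaining fresh nonterminals (Y1, Y2, …): affected rules were A3 → X2 X4 A3; A3 → S X1 S.

S → a | c | X1 A3; A3 → X2 X3 | X3 A3 | X2 Y1 | S Y2; X1 → b; X2 → a; X3 → c; X4 → d; Y1 → X4 A3; Y2 → X1 S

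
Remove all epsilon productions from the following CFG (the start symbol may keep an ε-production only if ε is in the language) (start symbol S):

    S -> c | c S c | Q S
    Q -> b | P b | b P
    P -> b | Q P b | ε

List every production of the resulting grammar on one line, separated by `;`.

S -> c | c S c | Q S; Q -> b | P b | b P; P -> b | Q P b | Q b

The nullable symbols are {P}.
ε ∉ L(G), so no ε-production is kept.
Add the nullable-subset variants: P → Q P b gives Q P b | Q b.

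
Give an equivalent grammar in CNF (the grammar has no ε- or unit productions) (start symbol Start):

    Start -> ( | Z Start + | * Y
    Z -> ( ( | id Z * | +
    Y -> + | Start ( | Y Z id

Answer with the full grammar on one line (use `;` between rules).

Introduce a nonterminal for each terminal appearing in a rule of length ≥ 2: X1 → +, X2 → *, X3 → (, X4 → id.
Binarize each right-hand side of length ≥ 3 by chaining fresh nonterminals (Y1, Y2, …): affected rules were Start → Z Start X1; Z → X4 Z X2; Y → Y Z X4.

Start -> ( | Z Y1 | X2 Y; Z -> X3 X3 | X4 Y2 | +; Y -> + | Start X3 | Y Y3; X1 -> +; X2 -> *; X3 -> (; X4 -> id; Y1 -> Start X1; Y2 -> Z X2; Y3 -> Z X4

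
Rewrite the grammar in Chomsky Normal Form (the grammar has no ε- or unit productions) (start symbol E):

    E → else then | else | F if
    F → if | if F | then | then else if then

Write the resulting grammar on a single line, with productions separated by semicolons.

E → X1 X2 | else | F X3; F → if | X3 F | then | X2 Y1; X1 → else; X2 → then; X3 → if; Y1 → X1 Y2; Y2 → X3 X2

Introduce a nonterminal for each terminal appearing in a rule of length ≥ 2: X1 → else, X2 → then, X3 → if.
Binarize each right-hand side of length ≥ 3 by chaining fresh nonterminals (Y1, Y2, …): affected rules were F → X2 X1 X3 X2.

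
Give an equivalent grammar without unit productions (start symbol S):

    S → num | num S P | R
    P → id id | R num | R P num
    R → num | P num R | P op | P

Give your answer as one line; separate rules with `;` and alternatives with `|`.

S → num | num S P | id id | R num | R P num | P num R | P op; P → id id | R num | R P num; R → id id | R num | R P num | num | P num R | P op

Unit pairs: R ⇒* {P}; S ⇒* {P, R}.
For each unit pair (A, B), copy every non-unit production of B to A, then drop all unit productions.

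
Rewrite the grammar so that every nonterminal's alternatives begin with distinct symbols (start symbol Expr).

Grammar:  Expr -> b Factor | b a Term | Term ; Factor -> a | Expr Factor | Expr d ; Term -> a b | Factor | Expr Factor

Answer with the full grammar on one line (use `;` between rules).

Expr has alternatives sharing prefix 'b': factor to Expr → b Expr1 with Expr1 → Factor | a Term.
Factor has alternatives sharing prefix 'Expr': factor to Factor → Expr Factor1 with Factor1 → Factor | d.

Expr -> Term | b Expr1; Factor -> a | Expr Factor1; Term -> a b | Factor | Expr Factor; Expr1 -> Factor | a Term; Factor1 -> Factor | d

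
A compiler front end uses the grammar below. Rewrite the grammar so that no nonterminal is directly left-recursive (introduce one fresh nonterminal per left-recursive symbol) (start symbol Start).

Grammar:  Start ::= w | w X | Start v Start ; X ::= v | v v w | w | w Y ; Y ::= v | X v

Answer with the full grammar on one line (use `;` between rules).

Start ::= w Start1 | w X Start1; X ::= v | v v w | w | w Y; Y ::= v | X v; Start1 ::= v Start Start1 | ε

Directly left-recursive nonterminal: Start.
For Start: α = {v Start}, β = {w, w X}. Rewrite as Start → β Start1 and Start1 → α Start1 | ε.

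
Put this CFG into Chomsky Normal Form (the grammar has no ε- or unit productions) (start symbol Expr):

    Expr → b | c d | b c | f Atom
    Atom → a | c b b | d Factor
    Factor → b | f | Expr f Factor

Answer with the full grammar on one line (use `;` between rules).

Expr → b | X1 X2 | X3 X1 | X4 Atom; Atom → a | X1 Y1 | X2 Factor; Factor → b | f | Expr Y2; X1 → c; X2 → d; X3 → b; X4 → f; Y1 → X3 X3; Y2 → X4 Factor

Introduce a nonterminal for each terminal appearing in a rule of length ≥ 2: X1 → c, X2 → d, X3 → b, X4 → f.
Binarize each right-hand side of length ≥ 3 by chaining fresh nonterminals (Y1, Y2, …): affected rules were Atom → X1 X3 X3; Factor → Expr X4 Factor.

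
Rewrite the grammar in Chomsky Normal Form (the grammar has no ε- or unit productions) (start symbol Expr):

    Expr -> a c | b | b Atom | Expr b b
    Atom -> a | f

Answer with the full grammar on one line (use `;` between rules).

Expr -> X1 X2 | b | X3 Atom | Expr Y1; Atom -> a | f; X1 -> a; X2 -> c; X3 -> b; Y1 -> X3 X3

Introduce a nonterminal for each terminal appearing in a rule of length ≥ 2: X1 → a, X2 → c, X3 → b.
Binarize each right-hand side of length ≥ 3 by chaining fresh nonterminals (Y1, Y2, …): affected rules were Expr → Expr X3 X3.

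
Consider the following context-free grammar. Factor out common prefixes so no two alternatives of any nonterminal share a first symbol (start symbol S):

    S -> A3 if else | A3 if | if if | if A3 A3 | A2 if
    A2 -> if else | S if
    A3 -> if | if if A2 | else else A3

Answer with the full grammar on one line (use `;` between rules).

S -> A2 if | A3 if S' | if S''; A2 -> if else | S if; A3 -> else else A3 | if A3'; S' -> else | ε; S'' -> if | A3 A3; A3' -> ε | if A2

S has alternatives sharing prefix 'A3 if': factor to S → A3 if S' with S' → else | ε.
S has alternatives sharing prefix 'if': factor to S → if S'' with S'' → if | A3 A3.
A3 has alternatives sharing prefix 'if': factor to A3 → if A3' with A3' → ε | if A2.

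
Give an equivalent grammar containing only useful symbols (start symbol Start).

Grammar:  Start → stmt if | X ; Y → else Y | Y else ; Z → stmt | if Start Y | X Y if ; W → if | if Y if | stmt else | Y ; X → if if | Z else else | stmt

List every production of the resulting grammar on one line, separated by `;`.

Generating nonterminals: {Start, W, X, Z}.
Reachable from Start after that: {Start, X, Z}.
Removed useless symbols: {W, Y} and every production mentioning them.

Start → stmt if | X; Z → stmt; X → if if | Z else else | stmt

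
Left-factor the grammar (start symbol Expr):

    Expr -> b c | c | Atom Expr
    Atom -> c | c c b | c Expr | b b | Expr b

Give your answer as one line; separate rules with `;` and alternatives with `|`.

Expr -> b c | c | Atom Expr; Atom -> b b | Expr b | c Atom1; Atom1 -> ε | c b | Expr

Atom has alternatives sharing prefix 'c': factor to Atom → c Atom1 with Atom1 → ε | c b | Expr.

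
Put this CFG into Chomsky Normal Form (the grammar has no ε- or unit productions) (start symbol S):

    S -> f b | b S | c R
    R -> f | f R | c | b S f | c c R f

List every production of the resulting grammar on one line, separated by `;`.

Introduce a nonterminal for each terminal appearing in a rule of length ≥ 2: X1 → f, X2 → b, X3 → c.
Binarize each right-hand side of length ≥ 3 by chaining fresh nonterminals (Y1, Y2, …): affected rules were R → X2 S X1; R → X3 X3 R X1.

S -> X1 X2 | X2 S | X3 R; R -> f | X1 R | c | X2 Y1 | X3 Y2; X1 -> f; X2 -> b; X3 -> c; Y1 -> S X1; Y2 -> X3 Y3; Y3 -> R X1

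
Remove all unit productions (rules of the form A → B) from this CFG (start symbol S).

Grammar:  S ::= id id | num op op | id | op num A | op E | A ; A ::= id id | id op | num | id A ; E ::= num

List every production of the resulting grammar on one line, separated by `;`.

Unit pairs: S ⇒* {A}.
For each unit pair (A, B), copy every non-unit production of B to A, then drop all unit productions.

S ::= id id | num op op | id | op num A | op E | id op | num | id A; A ::= id id | id op | num | id A; E ::= num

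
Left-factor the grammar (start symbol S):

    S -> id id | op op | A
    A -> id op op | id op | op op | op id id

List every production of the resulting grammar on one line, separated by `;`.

S -> id id | op op | A; A -> id op A' | op A''; A' -> op | ε; A'' -> op | id id

A has alternatives sharing prefix 'id op': factor to A → id op A' with A' → op | ε.
A has alternatives sharing prefix 'op': factor to A → op A'' with A'' → op | id id.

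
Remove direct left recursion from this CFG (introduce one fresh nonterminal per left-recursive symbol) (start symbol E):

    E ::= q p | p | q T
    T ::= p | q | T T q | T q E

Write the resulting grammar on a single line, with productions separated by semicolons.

T is directly left-recursive.
For T: α = {T q, q E}, β = {p, q}. Rewrite as T → β T' and T' → α T' | ε.

E ::= q p | p | q T; T ::= p T' | q T'; T' ::= T q T' | q E T' | ε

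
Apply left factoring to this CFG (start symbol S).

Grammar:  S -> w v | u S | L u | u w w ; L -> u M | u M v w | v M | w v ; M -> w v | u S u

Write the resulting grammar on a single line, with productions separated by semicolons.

S has alternatives sharing prefix 'u': factor to S → u S' with S' → S | w w.
L has alternatives sharing prefix 'u M': factor to L → u M L' with L' → ε | v w.

S -> w v | L u | u S'; L -> v M | w v | u M L'; M -> w v | u S u; S' -> S | w w; L' -> ε | v w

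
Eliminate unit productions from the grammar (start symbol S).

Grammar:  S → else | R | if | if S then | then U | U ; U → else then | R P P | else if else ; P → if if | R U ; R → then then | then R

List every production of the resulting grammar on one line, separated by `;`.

Unit pairs: S ⇒* {R, U}.
Replace each nonterminal's rules with the union of the non-unit rules of every nonterminal it unit-derives.

S → else then | R P P | else if else | else | if | if S then | then U | then then | then R; U → else then | R P P | else if else; P → if if | R U; R → then then | then R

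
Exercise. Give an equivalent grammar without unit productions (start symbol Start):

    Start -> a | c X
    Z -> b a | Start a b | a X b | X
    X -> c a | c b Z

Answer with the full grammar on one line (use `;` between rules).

Unit pairs: Z ⇒* {X}.
Replace each nonterminal's rules with the union of the non-unit rules of every nonterminal it unit-derives.

Start -> a | c X; Z -> b a | Start a b | a X b | c a | c b Z; X -> c a | c b Z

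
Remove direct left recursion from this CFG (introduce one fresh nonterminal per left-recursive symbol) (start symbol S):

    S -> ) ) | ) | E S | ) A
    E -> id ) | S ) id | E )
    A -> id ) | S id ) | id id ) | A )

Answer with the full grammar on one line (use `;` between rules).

Left recursion appears on E, A.
For E: α = {)}, β = {id ), S ) id}. Rewrite as E → β E' and E' → α E' | ε.
For A: α = {)}, β = {id ), S id ), id id )}. Rewrite as A → β A' and A' → α A' | ε.

S -> ) ) | ) | E S | ) A; E -> id ) E' | S ) id E'; A -> id ) A' | S id ) A' | id id ) A'; E' -> ) E' | epsilon; A' -> ) A' | epsilon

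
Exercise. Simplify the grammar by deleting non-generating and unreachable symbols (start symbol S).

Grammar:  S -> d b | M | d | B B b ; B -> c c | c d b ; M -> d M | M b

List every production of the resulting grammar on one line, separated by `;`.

S -> d b | d | B B b; B -> c c | c d b

Generating nonterminals: {B, S}.
Reachable from S after that: {B, S}.
Removed useless symbols: {M} and every production mentioning them.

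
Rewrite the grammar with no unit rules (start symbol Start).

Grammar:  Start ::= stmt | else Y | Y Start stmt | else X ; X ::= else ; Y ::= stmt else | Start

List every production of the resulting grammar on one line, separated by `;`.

Unit pairs: Y ⇒* {Start}.
Replace each nonterminal's rules with the union of the non-unit rules of every nonterminal it unit-derives.

Start ::= stmt | else Y | Y Start stmt | else X; X ::= else; Y ::= stmt | else Y | Y Start stmt | else X | stmt else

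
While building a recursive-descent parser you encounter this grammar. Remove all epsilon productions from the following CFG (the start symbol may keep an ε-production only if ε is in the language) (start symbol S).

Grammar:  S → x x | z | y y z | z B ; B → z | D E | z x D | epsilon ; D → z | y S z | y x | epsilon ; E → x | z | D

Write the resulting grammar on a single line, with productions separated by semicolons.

Nullable nonterminals: {B, D, E}.
ε ∉ L(G), so no ε-production is kept.
Expand every rule over subsets of its nullable positions: B → D E gives D E | D | E. B → z x D gives z x D | z x.

S → x x | z | y y z | z B; B → z | D E | D | E | z x D | z x; D → z | y S z | y x; E → x | z | D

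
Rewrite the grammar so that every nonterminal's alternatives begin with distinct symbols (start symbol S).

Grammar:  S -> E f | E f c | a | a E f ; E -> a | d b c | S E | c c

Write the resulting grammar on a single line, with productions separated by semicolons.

S has alternatives sharing prefix 'E f': factor to S → E f S' with S' → ε | c.
S has alternatives sharing prefix 'a': factor to S → a S'' with S'' → ε | E f.

S -> E f S' | a S''; E -> a | d b c | S E | c c; S' -> ε | c; S'' -> ε | E f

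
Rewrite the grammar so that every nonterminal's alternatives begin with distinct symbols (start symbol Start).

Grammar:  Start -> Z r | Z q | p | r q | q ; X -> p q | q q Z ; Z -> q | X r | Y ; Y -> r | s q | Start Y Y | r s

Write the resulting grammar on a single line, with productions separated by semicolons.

Start -> p | r q | q | Z Start1; X -> p q | q q Z; Z -> q | X r | Y; Y -> s q | Start Y Y | r Y1; Start1 -> r | q; Y1 -> ε | s

Start has alternatives sharing prefix 'Z': factor to Start → Z Start1 with Start1 → r | q.
Y has alternatives sharing prefix 'r': factor to Y → r Y1 with Y1 → ε | s.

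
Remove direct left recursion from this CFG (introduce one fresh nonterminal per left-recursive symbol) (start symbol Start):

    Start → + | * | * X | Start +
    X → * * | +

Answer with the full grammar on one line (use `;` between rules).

Start → + Start1 | * Start1 | * X Start1; X → * * | +; Start1 → + Start1 | epsilon

Directly left-recursive nonterminal: Start.
For Start: α = {+}, β = {+, *, * X}. Rewrite as Start → β Start1 and Start1 → α Start1 | ε.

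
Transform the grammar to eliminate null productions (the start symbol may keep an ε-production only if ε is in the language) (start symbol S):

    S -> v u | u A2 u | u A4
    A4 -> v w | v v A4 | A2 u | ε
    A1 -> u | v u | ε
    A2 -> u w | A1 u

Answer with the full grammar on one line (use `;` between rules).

S -> v u | u A2 u | u A4 | u; A4 -> v w | v v A4 | v v | A2 u; A1 -> u | v u; A2 -> u w | A1 u | u

Nullable nonterminals: {A1, A4}.
ε ∉ L(G), so no ε-production is kept.
Expand every rule over subsets of its nullable positions: S → u A4 gives u A4 | u. A4 → v v A4 gives v v A4 | v v. A2 → A1 u gives A1 u | u.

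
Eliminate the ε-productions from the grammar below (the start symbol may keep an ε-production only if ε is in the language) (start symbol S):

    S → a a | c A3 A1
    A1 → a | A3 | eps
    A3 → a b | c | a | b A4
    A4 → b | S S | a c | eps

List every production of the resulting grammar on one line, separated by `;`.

S → a a | c A3 A1 | c A3; A1 → a | A3; A3 → a b | c | a | b A4 | b; A4 → b | S S | a c

Nullable nonterminals: {A1, A4}.
ε ∉ L(G), so no ε-production is kept.
For each production, add variants omitting each subset of nullable occurrences: S → c A3 A1 gives c A3 A1 | c A3. A3 → b A4 gives b A4 | b.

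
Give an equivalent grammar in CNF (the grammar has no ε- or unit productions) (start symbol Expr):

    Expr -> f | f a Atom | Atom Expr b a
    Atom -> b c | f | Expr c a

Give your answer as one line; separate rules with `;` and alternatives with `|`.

Introduce a nonterminal for each terminal appearing in a rule of length ≥ 2: X1 → f, X2 → a, X3 → b, X4 → c.
Binarize each right-hand side of length ≥ 3 by chaining fresh nonterminals (Y1, Y2, …): affected rules were Expr → X1 X2 Atom; Expr → Atom Expr X3 X2; Atom → Expr X4 X2.

Expr -> f | X1 Y1 | Atom Y2; Atom -> X3 X4 | f | Expr Y4; X1 -> f; X2 -> a; X3 -> b; X4 -> c; Y1 -> X2 Atom; Y2 -> Expr Y3; Y3 -> X3 X2; Y4 -> X4 X2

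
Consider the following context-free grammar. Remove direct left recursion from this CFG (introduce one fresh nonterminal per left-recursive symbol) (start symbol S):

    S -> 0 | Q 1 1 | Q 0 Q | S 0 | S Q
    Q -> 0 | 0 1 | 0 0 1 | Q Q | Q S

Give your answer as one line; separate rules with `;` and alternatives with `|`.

Left recursion appears on S, Q.
For S: α = {0, Q}, β = {0, Q 1 1, Q 0 Q}. Rewrite as S → β S' and S' → α S' | ε.
For Q: α = {Q, S}, β = {0, 0 1, 0 0 1}. Rewrite as Q → β Q' and Q' → α Q' | ε.

S -> 0 S' | Q 1 1 S' | Q 0 Q S'; Q -> 0 Q' | 0 1 Q' | 0 0 1 Q'; S' -> 0 S' | Q S' | ε; Q' -> Q Q' | S Q' | ε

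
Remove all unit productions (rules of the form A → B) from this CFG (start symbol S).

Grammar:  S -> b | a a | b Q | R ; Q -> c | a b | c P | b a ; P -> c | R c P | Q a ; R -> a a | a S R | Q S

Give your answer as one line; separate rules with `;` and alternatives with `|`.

S -> b | a a | b Q | a S R | Q S; Q -> c | a b | c P | b a; P -> c | R c P | Q a; R -> a a | a S R | Q S

Unit pairs: S ⇒* {R}.
For each unit pair (A, B), copy every non-unit production of B to A, then drop all unit productions.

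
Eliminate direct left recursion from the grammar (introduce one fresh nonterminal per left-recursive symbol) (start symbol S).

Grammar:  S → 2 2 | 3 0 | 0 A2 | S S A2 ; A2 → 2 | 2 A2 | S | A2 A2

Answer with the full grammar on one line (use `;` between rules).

S → 2 2 S' | 3 0 S' | 0 A2 S'; A2 → 2 A2' | 2 A2 A2' | S A2'; S' → S A2 S' | ε; A2' → A2 A2' | ε

Left recursion appears on S, A2.
For S: α = {S A2}, β = {2 2, 3 0, 0 A2}. Rewrite as S → β S' and S' → α S' | ε.
For A2: α = {A2}, β = {2, 2 A2, S}. Rewrite as A2 → β A2' and A2' → α A2' | ε.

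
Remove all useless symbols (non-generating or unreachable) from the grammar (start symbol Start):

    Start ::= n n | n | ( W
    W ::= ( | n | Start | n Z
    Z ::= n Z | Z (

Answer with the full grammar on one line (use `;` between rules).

Generating nonterminals: {Start, W}.
Reachable from Start after that: {Start, W}.
Removed useless symbols: {Z} and every production mentioning them.

Start ::= n n | n | ( W; W ::= ( | n | Start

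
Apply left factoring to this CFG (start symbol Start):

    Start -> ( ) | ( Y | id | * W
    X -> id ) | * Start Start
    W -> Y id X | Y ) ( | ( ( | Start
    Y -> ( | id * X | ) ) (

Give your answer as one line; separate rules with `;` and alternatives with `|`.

Start has alternatives sharing prefix '(': factor to Start → ( Start1 with Start1 → ) | Y.
W has alternatives sharing prefix 'Y': factor to W → Y W1 with W1 → id X | ) (.

Start -> id | * W | ( Start1; X -> id ) | * Start Start; W -> ( ( | Start | Y W1; Y -> ( | id * X | ) ) (; Start1 -> ) | Y; W1 -> id X | ) (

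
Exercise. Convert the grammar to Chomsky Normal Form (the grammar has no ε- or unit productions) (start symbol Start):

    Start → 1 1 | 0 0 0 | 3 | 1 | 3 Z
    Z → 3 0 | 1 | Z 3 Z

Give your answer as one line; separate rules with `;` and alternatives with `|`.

Introduce a nonterminal for each terminal appearing in a rule of length ≥ 2: X1 → 1, X2 → 0, X3 → 3.
Binarize each right-hand side of length ≥ 3 by chaining fresh nonterminals (Y1, Y2, …): affected rules were Start → X2 X2 X2; Z → Z X3 Z.

Start → X1 X1 | X2 Y1 | 3 | 1 | X3 Z; Z → X3 X2 | 1 | Z Y2; X1 → 1; X2 → 0; X3 → 3; Y1 → X2 X2; Y2 → X3 Z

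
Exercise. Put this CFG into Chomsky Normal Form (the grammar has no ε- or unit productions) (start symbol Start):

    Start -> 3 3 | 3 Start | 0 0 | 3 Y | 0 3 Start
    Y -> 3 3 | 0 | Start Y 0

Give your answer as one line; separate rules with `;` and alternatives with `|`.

Start -> X1 X1 | X1 Start | X2 X2 | X1 Y | X2 Y1; Y -> X1 X1 | 0 | Start Y2; X1 -> 3; X2 -> 0; Y1 -> X1 Start; Y2 -> Y X2

Introduce a nonterminal for each terminal appearing in a rule of length ≥ 2: X1 → 3, X2 → 0.
Binarize each right-hand side of length ≥ 3 by chaining fresh nonterminals (Y1, Y2, …): affected rules were Start → X2 X1 Start; Y → Start Y X2.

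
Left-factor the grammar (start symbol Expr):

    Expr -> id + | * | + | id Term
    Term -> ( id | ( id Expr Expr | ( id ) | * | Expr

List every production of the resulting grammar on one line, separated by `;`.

Expr has alternatives sharing prefix 'id': factor to Expr → id Expr1 with Expr1 → + | Term.
Term has alternatives sharing prefix '( id': factor to Term → ( id Term1 with Term1 → ε | Expr Expr | ).

Expr -> * | + | id Expr1; Term -> * | Expr | ( id Term1; Expr1 -> + | Term; Term1 -> epsilon | Expr Expr | )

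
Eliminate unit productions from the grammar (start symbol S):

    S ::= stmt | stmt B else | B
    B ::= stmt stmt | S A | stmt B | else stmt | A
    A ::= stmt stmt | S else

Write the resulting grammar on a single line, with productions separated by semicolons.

Unit pairs: B ⇒* {A}; S ⇒* {A, B}.
For every A with A ⇒* B via unit rules, add B's non-unit alternatives to A; then delete every rule of the form X → Y.

S ::= stmt stmt | S A | stmt B | else stmt | stmt | stmt B else | S else; B ::= stmt stmt | S A | stmt B | else stmt | S else; A ::= stmt stmt | S else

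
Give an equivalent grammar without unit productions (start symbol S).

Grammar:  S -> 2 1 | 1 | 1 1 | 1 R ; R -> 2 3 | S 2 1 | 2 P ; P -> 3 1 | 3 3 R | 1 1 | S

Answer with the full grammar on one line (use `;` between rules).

Unit pairs: P ⇒* {S}.
Replace each nonterminal's rules with the union of the non-unit rules of every nonterminal it unit-derives.

S -> 2 1 | 1 | 1 1 | 1 R; R -> 2 3 | S 2 1 | 2 P; P -> 2 1 | 1 | 1 1 | 1 R | 3 1 | 3 3 R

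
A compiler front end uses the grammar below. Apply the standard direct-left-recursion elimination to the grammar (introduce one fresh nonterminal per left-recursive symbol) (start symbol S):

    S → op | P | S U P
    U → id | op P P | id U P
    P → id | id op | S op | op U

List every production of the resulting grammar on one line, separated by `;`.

Left recursion appears on S.
For S: α = {U P}, β = {op, P}. Rewrite as S → β S' and S' → α S' | ε.

S → op S' | P S'; U → id | op P P | id U P; P → id | id op | S op | op U; S' → U P S' | ε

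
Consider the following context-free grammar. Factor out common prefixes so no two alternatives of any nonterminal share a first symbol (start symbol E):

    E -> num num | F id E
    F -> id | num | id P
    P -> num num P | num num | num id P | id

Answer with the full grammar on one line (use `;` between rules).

E -> num num | F id E; F -> num | id F'; P -> id | num P'; F' -> ε | P; P' -> id P | num P''; P'' -> P | ε

F has alternatives sharing prefix 'id': factor to F → id F' with F' → ε | P.
P has alternatives sharing prefix 'num': factor to P → num P' with P' → num P | num | id P.
P' has alternatives sharing prefix 'num': factor to P' → num P'' with P'' → P | ε.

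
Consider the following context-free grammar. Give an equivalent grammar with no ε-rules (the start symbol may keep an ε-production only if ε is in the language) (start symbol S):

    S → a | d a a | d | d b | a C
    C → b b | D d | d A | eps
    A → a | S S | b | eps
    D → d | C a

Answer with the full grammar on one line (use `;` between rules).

S → a | d a a | d | d b | a C; C → b b | D d | d A | d; A → a | S S | b; D → d | C a | a

Nullable nonterminals: {A, C}.
ε ∉ L(G), so no ε-production is kept.
Expand every rule over subsets of its nullable positions: C → d A gives d A | d. D → C a gives C a | a.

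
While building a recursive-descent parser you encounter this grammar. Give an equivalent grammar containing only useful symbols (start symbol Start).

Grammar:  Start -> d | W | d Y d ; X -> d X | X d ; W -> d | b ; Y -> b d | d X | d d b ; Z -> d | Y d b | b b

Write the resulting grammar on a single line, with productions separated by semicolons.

Start -> d | W | d Y d; W -> d | b; Y -> b d | d d b

Generating nonterminals: {Start, W, Y, Z}.
Reachable from Start after that: {Start, W, Y}.
Removed useless symbols: {X, Z} and every production mentioning them.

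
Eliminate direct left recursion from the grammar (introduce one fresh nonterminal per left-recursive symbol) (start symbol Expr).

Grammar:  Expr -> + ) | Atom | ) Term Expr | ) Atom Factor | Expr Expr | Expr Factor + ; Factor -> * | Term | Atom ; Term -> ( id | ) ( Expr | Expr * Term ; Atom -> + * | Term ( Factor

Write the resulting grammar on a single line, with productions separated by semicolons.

Directly left-recursive nonterminal: Expr.
For Expr: α = {Expr, Factor +}, β = {+ ), Atom, ) Term Expr, ) Atom Factor}. Rewrite as Expr → β Expr1 and Expr1 → α Expr1 | ε.

Expr -> + ) Expr1 | Atom Expr1 | ) Term Expr Expr1 | ) Atom Factor Expr1; Factor -> * | Term | Atom; Term -> ( id | ) ( Expr | Expr * Term; Atom -> + * | Term ( Factor; Expr1 -> Expr Expr1 | Factor + Expr1 | epsilon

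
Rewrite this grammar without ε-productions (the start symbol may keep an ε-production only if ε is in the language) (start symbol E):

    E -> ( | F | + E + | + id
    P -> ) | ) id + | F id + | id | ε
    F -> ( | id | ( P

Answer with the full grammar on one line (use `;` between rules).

Nullable nonterminals: {P}.
ε ∉ L(G), so no ε-production is kept.

E -> ( | F | + E + | + id; P -> ) | ) id + | F id + | id; F -> ( | id | ( P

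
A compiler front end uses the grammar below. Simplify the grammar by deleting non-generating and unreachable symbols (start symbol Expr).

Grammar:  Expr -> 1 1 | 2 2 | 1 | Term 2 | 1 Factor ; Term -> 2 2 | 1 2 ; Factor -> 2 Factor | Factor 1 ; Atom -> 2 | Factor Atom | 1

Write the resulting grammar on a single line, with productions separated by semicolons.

Generating nonterminals: {Atom, Expr, Term}.
Reachable from Expr after that: {Expr, Term}.
Removed useless symbols: {Atom, Factor} and every production mentioning them.

Expr -> 1 1 | 2 2 | 1 | Term 2; Term -> 2 2 | 1 2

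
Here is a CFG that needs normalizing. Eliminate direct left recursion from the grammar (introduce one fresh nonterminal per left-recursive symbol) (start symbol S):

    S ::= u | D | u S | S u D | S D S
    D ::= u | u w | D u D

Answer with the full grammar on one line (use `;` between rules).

S ::= u S' | D S' | u S S'; D ::= u D' | u w D'; S' ::= u D S' | D S S' | ε; D' ::= u D D' | ε

Left recursion appears on S, D.
For S: α = {u D, D S}, β = {u, D, u S}. Rewrite as S → β S' and S' → α S' | ε.
For D: α = {u D}, β = {u, u w}. Rewrite as D → β D' and D' → α D' | ε.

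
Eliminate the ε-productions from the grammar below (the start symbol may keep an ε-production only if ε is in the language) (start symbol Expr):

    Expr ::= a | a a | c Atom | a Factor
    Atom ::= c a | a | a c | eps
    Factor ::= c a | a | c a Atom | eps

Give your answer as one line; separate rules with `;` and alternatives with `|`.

Expr ::= a | a a | c Atom | c | a Factor; Atom ::= c a | a | a c; Factor ::= c a | a | c a Atom

Nullable set = {Atom, Factor}.
ε ∉ L(G), so no ε-production is kept.
Add the nullable-subset variants: Expr → c Atom gives c Atom | c.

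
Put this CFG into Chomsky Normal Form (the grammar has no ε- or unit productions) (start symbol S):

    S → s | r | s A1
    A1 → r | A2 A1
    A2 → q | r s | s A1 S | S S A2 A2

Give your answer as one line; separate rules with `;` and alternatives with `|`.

S → s | r | X1 A1; A1 → r | A2 A1; A2 → q | X2 X1 | X1 Y1 | S Y2; X1 → s; X2 → r; Y1 → A1 S; Y2 → S Y3; Y3 → A2 A2

Introduce a nonterminal for each terminal appearing in a rule of length ≥ 2: X1 → s, X2 → r.
Binarize each right-hand side of length ≥ 3 by chaining fresh nonterminals (Y1, Y2, …): affected rules were A2 → X1 A1 S; A2 → S S A2 A2.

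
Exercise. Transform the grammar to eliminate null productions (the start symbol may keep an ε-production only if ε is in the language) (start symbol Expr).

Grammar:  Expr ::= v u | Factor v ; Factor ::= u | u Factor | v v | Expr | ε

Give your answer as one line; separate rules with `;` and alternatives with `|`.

Expr ::= v u | Factor v | v; Factor ::= u | u Factor | v v | Expr

The nullable symbols are {Factor}.
ε ∉ L(G), so no ε-production is kept.
For each production, add variants omitting each subset of nullable occurrences: Expr → Factor v gives Factor v | v.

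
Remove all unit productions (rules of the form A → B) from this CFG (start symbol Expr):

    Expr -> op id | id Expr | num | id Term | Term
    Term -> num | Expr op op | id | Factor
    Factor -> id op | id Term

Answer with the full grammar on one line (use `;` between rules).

Unit pairs: Expr ⇒* {Factor, Term}; Term ⇒* {Factor}.
For every A with A ⇒* B via unit rules, add B's non-unit alternatives to A; then delete every rule of the form X → Y.

Expr -> num | Expr op op | id | id op | id Term | op id | id Expr; Term -> num | Expr op op | id | id op | id Term; Factor -> id op | id Term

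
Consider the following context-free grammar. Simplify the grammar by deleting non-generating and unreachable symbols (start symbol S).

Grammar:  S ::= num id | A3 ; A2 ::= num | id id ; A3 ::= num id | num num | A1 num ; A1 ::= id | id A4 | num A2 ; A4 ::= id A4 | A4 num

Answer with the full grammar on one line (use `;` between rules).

S ::= num id | A3; A2 ::= num | id id; A3 ::= num id | num num | A1 num; A1 ::= id | num A2

Generating nonterminals: {A1, A2, A3, S}.
Reachable from S after that: {A1, A2, A3, S}.
Removed useless symbols: {A4} and every production mentioning them.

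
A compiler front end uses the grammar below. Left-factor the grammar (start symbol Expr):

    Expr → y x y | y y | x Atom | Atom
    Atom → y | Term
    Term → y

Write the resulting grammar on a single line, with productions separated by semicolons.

Expr → x Atom | Atom | y Expr1; Atom → y | Term; Term → y; Expr1 → x y | y

Expr has alternatives sharing prefix 'y': factor to Expr → y Expr1 with Expr1 → x y | y.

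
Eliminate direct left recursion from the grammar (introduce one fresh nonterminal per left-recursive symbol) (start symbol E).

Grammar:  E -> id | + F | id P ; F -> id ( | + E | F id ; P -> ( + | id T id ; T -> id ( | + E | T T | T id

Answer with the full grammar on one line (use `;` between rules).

E -> id | + F | id P; F -> id ( F' | + E F'; P -> ( + | id T id; T -> id ( T' | + E T'; F' -> id F' | ε; T' -> T T' | id T' | ε

Directly left-recursive nonterminals: F, T.
For F: α = {id}, β = {id (, + E}. Rewrite as F → β F' and F' → α F' | ε.
For T: α = {T, id}, β = {id (, + E}. Rewrite as T → β T' and T' → α T' | ε.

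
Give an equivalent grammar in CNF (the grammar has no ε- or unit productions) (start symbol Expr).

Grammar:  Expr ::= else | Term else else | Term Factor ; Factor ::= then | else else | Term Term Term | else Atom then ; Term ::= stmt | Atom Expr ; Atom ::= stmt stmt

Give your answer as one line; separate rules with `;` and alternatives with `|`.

Introduce a nonterminal for each terminal appearing in a rule of length ≥ 2: X1 → else, X2 → then, X3 → stmt.
Binarize each right-hand side of length ≥ 3 by chaining fresh nonterminals (Y1, Y2, …): affected rules were Expr → Term X1 X1; Factor → Term Term Term; Factor → X1 Atom X2.

Expr ::= else | Term Y1 | Term Factor; Factor ::= then | X1 X1 | Term Y2 | X1 Y3; Term ::= stmt | Atom Expr; Atom ::= X3 X3; X1 ::= else; X2 ::= then; X3 ::= stmt; Y1 ::= X1 X1; Y2 ::= Term Term; Y3 ::= Atom X2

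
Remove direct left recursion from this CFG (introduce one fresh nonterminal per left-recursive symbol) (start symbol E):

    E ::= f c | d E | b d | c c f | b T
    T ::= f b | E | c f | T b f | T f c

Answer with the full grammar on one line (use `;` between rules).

E ::= f c | d E | b d | c c f | b T; T ::= f b T' | E T' | c f T'; T' ::= b f T' | f c T' | ε

Directly left-recursive nonterminal: T.
For T: α = {b f, f c}, β = {f b, E, c f}. Rewrite as T → β T' and T' → α T' | ε.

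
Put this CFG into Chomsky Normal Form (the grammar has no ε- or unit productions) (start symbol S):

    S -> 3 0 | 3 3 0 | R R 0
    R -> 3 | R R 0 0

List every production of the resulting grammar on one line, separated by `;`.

S -> X1 X2 | X1 Y1 | R Y2; R -> 3 | R Y3; X1 -> 3; X2 -> 0; Y1 -> X1 X2; Y2 -> R X2; Y3 -> R Y4; Y4 -> X2 X2

Introduce a nonterminal for each terminal appearing in a rule of length ≥ 2: X1 → 3, X2 → 0.
Binarize each right-hand side of length ≥ 3 by chaining fresh nonterminals (Y1, Y2, …): affected rules were S → X1 X1 X2; S → R R X2; R → R R X2 X2.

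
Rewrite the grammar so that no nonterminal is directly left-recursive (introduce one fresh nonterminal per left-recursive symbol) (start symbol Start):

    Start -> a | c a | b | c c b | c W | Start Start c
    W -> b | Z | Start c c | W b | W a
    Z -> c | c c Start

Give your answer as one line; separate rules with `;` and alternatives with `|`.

Start -> a Start1 | c a Start1 | b Start1 | c c b Start1 | c W Start1; W -> b W1 | Z W1 | Start c c W1; Z -> c | c c Start; Start1 -> Start c Start1 | ε; W1 -> b W1 | a W1 | ε

Directly left-recursive nonterminals: Start, W.
For Start: α = {Start c}, β = {a, c a, b, c c b, c W}. Rewrite as Start → β Start1 and Start1 → α Start1 | ε.
For W: α = {b, a}, β = {b, Z, Start c c}. Rewrite as W → β W1 and W1 → α W1 | ε.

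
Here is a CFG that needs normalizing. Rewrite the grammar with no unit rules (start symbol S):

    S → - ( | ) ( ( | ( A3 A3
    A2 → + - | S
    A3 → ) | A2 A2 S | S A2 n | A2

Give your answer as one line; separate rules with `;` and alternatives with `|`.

Unit pairs: A2 ⇒* {S}; A3 ⇒* {A2, S}.
For each unit pair (A, B), copy every non-unit production of B to A, then drop all unit productions.

S → - ( | ) ( ( | ( A3 A3; A2 → + - | - ( | ) ( ( | ( A3 A3; A3 → + - | - ( | ) ( ( | ( A3 A3 | ) | A2 A2 S | S A2 n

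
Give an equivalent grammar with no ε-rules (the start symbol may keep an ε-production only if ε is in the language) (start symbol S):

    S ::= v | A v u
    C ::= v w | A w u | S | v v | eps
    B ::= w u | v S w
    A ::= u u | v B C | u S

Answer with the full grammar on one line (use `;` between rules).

Nullable nonterminals: {C}.
ε ∉ L(G), so no ε-production is kept.
Expand every rule over subsets of its nullable positions: A → v B C gives v B C | v B.

S ::= v | A v u; C ::= v w | A w u | S | v v; B ::= w u | v S w; A ::= u u | v B C | v B | u S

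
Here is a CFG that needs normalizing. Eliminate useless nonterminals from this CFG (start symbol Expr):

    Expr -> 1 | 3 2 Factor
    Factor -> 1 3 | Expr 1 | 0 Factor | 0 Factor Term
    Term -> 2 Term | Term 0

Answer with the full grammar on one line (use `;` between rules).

Expr -> 1 | 3 2 Factor; Factor -> 1 3 | Expr 1 | 0 Factor

Generating nonterminals: {Expr, Factor}.
Reachable from Expr after that: {Expr, Factor}.
Removed useless symbols: {Term} and every production mentioning them.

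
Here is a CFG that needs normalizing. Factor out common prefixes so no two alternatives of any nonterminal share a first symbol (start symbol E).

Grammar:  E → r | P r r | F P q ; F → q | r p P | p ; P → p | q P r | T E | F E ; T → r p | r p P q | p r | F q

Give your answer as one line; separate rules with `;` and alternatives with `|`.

T has alternatives sharing prefix 'r p': factor to T → r p T' with T' → ε | P q.

E → r | P r r | F P q; F → q | r p P | p; P → p | q P r | T E | F E; T → p r | F q | r p T'; T' → ε | P q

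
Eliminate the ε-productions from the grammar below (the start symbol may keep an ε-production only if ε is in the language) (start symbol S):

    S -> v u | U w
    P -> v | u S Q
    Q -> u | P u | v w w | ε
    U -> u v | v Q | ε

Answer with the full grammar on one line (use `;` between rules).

Nullable set = {Q, U}.
ε ∉ L(G), so no ε-production is kept.
For each production, add variants omitting each subset of nullable occurrences: S → U w gives U w | w. P → u S Q gives u S Q | u S. U → v Q gives v Q | v.

S -> v u | U w | w; P -> v | u S Q | u S; Q -> u | P u | v w w; U -> u v | v Q | v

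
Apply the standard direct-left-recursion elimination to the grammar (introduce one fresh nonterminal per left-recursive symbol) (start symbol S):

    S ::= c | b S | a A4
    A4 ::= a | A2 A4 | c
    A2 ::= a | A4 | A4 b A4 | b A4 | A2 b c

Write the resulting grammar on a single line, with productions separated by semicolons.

S ::= c | b S | a A4; A4 ::= a | A2 A4 | c; A2 ::= a A2' | A4 A2' | A4 b A4 A2' | b A4 A2'; A2' ::= b c A2' | ε

A2 is directly left-recursive.
For A2: α = {b c}, β = {a, A4, A4 b A4, b A4}. Rewrite as A2 → β A2' and A2' → α A2' | ε.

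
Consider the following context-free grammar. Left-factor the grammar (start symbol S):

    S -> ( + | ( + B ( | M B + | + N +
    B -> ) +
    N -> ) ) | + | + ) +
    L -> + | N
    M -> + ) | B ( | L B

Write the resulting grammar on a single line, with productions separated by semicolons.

S -> M B + | + N + | ( + S'; B -> ) +; N -> ) ) | + N'; L -> + | N; M -> + ) | B ( | L B; S' -> ε | B (; N' -> ε | ) +

S has alternatives sharing prefix '( +': factor to S → ( + S' with S' → ε | B (.
N has alternatives sharing prefix '+': factor to N → + N' with N' → ε | ) +.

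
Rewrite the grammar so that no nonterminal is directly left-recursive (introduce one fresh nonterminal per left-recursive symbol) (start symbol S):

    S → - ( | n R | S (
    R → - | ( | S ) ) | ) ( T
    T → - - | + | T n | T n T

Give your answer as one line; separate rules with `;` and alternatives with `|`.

Directly left-recursive nonterminals: S, T.
For S: α = {(}, β = {- (, n R}. Rewrite as S → β S' and S' → α S' | ε.
For T: α = {n, n T}, β = {- -, +}. Rewrite as T → β T' and T' → α T' | ε.

S → - ( S' | n R S'; R → - | ( | S ) ) | ) ( T; T → - - T' | + T'; S' → ( S' | ε; T' → n T' | n T T' | ε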